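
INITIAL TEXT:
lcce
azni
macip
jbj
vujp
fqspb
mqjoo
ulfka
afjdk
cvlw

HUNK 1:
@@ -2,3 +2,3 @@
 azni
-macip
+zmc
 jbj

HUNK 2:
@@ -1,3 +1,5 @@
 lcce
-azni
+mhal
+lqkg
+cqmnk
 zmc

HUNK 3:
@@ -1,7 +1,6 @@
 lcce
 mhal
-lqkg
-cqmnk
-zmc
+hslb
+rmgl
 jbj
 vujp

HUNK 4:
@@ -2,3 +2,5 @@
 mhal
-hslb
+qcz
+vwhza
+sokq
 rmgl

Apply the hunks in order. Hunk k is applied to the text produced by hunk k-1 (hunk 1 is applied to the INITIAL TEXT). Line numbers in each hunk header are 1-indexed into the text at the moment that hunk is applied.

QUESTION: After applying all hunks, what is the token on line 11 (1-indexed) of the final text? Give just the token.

Answer: ulfka

Derivation:
Hunk 1: at line 2 remove [macip] add [zmc] -> 10 lines: lcce azni zmc jbj vujp fqspb mqjoo ulfka afjdk cvlw
Hunk 2: at line 1 remove [azni] add [mhal,lqkg,cqmnk] -> 12 lines: lcce mhal lqkg cqmnk zmc jbj vujp fqspb mqjoo ulfka afjdk cvlw
Hunk 3: at line 1 remove [lqkg,cqmnk,zmc] add [hslb,rmgl] -> 11 lines: lcce mhal hslb rmgl jbj vujp fqspb mqjoo ulfka afjdk cvlw
Hunk 4: at line 2 remove [hslb] add [qcz,vwhza,sokq] -> 13 lines: lcce mhal qcz vwhza sokq rmgl jbj vujp fqspb mqjoo ulfka afjdk cvlw
Final line 11: ulfka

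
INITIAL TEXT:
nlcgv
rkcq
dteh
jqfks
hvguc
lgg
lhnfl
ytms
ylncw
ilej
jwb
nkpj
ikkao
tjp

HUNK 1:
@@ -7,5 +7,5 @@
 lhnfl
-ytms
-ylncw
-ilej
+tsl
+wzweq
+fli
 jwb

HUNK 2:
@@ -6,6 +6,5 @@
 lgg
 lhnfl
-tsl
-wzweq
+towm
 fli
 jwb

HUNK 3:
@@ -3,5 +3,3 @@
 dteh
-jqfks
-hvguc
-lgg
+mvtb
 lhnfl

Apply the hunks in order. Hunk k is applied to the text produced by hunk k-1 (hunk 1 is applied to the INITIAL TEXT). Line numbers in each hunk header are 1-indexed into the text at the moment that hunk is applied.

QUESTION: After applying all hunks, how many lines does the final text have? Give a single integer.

Hunk 1: at line 7 remove [ytms,ylncw,ilej] add [tsl,wzweq,fli] -> 14 lines: nlcgv rkcq dteh jqfks hvguc lgg lhnfl tsl wzweq fli jwb nkpj ikkao tjp
Hunk 2: at line 6 remove [tsl,wzweq] add [towm] -> 13 lines: nlcgv rkcq dteh jqfks hvguc lgg lhnfl towm fli jwb nkpj ikkao tjp
Hunk 3: at line 3 remove [jqfks,hvguc,lgg] add [mvtb] -> 11 lines: nlcgv rkcq dteh mvtb lhnfl towm fli jwb nkpj ikkao tjp
Final line count: 11

Answer: 11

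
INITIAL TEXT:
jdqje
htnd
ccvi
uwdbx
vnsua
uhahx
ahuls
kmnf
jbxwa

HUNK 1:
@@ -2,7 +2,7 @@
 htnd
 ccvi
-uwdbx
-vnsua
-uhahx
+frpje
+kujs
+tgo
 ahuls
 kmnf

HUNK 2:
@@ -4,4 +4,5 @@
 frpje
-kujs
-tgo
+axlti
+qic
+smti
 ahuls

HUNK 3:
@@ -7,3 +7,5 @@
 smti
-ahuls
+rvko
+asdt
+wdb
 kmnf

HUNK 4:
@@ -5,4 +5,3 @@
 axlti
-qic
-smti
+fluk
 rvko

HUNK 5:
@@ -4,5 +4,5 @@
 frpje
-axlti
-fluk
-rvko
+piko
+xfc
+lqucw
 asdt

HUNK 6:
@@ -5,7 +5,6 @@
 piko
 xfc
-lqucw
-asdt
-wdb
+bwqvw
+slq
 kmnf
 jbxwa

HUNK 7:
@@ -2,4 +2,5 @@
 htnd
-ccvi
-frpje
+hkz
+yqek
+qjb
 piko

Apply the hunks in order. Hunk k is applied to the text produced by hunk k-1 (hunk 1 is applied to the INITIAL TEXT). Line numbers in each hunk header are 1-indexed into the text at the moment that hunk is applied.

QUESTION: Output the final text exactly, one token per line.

Hunk 1: at line 2 remove [uwdbx,vnsua,uhahx] add [frpje,kujs,tgo] -> 9 lines: jdqje htnd ccvi frpje kujs tgo ahuls kmnf jbxwa
Hunk 2: at line 4 remove [kujs,tgo] add [axlti,qic,smti] -> 10 lines: jdqje htnd ccvi frpje axlti qic smti ahuls kmnf jbxwa
Hunk 3: at line 7 remove [ahuls] add [rvko,asdt,wdb] -> 12 lines: jdqje htnd ccvi frpje axlti qic smti rvko asdt wdb kmnf jbxwa
Hunk 4: at line 5 remove [qic,smti] add [fluk] -> 11 lines: jdqje htnd ccvi frpje axlti fluk rvko asdt wdb kmnf jbxwa
Hunk 5: at line 4 remove [axlti,fluk,rvko] add [piko,xfc,lqucw] -> 11 lines: jdqje htnd ccvi frpje piko xfc lqucw asdt wdb kmnf jbxwa
Hunk 6: at line 5 remove [lqucw,asdt,wdb] add [bwqvw,slq] -> 10 lines: jdqje htnd ccvi frpje piko xfc bwqvw slq kmnf jbxwa
Hunk 7: at line 2 remove [ccvi,frpje] add [hkz,yqek,qjb] -> 11 lines: jdqje htnd hkz yqek qjb piko xfc bwqvw slq kmnf jbxwa

Answer: jdqje
htnd
hkz
yqek
qjb
piko
xfc
bwqvw
slq
kmnf
jbxwa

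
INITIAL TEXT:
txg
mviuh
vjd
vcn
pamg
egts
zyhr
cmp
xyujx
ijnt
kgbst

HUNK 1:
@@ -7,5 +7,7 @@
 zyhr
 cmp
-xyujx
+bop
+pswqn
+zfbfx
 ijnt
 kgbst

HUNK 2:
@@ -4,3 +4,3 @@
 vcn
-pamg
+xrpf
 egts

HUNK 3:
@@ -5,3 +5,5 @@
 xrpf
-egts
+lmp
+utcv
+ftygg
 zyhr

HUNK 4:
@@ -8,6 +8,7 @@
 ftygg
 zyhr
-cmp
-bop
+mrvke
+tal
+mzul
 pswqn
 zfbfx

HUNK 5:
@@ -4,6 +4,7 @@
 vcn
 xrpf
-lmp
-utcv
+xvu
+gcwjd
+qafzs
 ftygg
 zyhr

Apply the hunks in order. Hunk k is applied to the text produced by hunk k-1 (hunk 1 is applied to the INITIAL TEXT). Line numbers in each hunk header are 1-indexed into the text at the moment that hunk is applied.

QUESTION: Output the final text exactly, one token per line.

Answer: txg
mviuh
vjd
vcn
xrpf
xvu
gcwjd
qafzs
ftygg
zyhr
mrvke
tal
mzul
pswqn
zfbfx
ijnt
kgbst

Derivation:
Hunk 1: at line 7 remove [xyujx] add [bop,pswqn,zfbfx] -> 13 lines: txg mviuh vjd vcn pamg egts zyhr cmp bop pswqn zfbfx ijnt kgbst
Hunk 2: at line 4 remove [pamg] add [xrpf] -> 13 lines: txg mviuh vjd vcn xrpf egts zyhr cmp bop pswqn zfbfx ijnt kgbst
Hunk 3: at line 5 remove [egts] add [lmp,utcv,ftygg] -> 15 lines: txg mviuh vjd vcn xrpf lmp utcv ftygg zyhr cmp bop pswqn zfbfx ijnt kgbst
Hunk 4: at line 8 remove [cmp,bop] add [mrvke,tal,mzul] -> 16 lines: txg mviuh vjd vcn xrpf lmp utcv ftygg zyhr mrvke tal mzul pswqn zfbfx ijnt kgbst
Hunk 5: at line 4 remove [lmp,utcv] add [xvu,gcwjd,qafzs] -> 17 lines: txg mviuh vjd vcn xrpf xvu gcwjd qafzs ftygg zyhr mrvke tal mzul pswqn zfbfx ijnt kgbst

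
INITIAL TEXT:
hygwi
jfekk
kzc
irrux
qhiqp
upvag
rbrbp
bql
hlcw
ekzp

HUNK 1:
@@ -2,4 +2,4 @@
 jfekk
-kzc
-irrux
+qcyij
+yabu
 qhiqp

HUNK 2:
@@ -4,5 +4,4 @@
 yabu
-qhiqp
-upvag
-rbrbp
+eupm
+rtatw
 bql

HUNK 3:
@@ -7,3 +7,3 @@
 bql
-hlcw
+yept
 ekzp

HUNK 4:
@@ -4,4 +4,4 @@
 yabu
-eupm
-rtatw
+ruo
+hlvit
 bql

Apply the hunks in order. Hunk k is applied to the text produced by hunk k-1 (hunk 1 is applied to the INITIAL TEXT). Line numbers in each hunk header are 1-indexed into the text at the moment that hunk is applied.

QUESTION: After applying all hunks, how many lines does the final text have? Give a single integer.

Hunk 1: at line 2 remove [kzc,irrux] add [qcyij,yabu] -> 10 lines: hygwi jfekk qcyij yabu qhiqp upvag rbrbp bql hlcw ekzp
Hunk 2: at line 4 remove [qhiqp,upvag,rbrbp] add [eupm,rtatw] -> 9 lines: hygwi jfekk qcyij yabu eupm rtatw bql hlcw ekzp
Hunk 3: at line 7 remove [hlcw] add [yept] -> 9 lines: hygwi jfekk qcyij yabu eupm rtatw bql yept ekzp
Hunk 4: at line 4 remove [eupm,rtatw] add [ruo,hlvit] -> 9 lines: hygwi jfekk qcyij yabu ruo hlvit bql yept ekzp
Final line count: 9

Answer: 9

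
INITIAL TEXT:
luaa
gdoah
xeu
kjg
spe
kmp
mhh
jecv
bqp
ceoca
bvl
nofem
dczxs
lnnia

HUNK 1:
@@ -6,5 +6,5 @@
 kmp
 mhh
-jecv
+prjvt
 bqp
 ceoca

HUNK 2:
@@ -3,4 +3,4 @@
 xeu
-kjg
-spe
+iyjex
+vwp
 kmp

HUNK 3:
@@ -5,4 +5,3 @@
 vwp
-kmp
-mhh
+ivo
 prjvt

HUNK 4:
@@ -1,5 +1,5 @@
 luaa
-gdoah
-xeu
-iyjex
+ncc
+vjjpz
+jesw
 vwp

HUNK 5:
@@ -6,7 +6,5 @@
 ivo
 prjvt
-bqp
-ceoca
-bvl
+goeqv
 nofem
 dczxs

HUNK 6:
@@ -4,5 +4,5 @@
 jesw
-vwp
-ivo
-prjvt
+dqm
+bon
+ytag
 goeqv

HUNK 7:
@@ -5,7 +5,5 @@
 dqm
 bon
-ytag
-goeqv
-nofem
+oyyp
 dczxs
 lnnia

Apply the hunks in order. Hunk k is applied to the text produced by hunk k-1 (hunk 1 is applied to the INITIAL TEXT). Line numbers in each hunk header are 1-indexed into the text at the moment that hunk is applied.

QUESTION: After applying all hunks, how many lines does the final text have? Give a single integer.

Hunk 1: at line 6 remove [jecv] add [prjvt] -> 14 lines: luaa gdoah xeu kjg spe kmp mhh prjvt bqp ceoca bvl nofem dczxs lnnia
Hunk 2: at line 3 remove [kjg,spe] add [iyjex,vwp] -> 14 lines: luaa gdoah xeu iyjex vwp kmp mhh prjvt bqp ceoca bvl nofem dczxs lnnia
Hunk 3: at line 5 remove [kmp,mhh] add [ivo] -> 13 lines: luaa gdoah xeu iyjex vwp ivo prjvt bqp ceoca bvl nofem dczxs lnnia
Hunk 4: at line 1 remove [gdoah,xeu,iyjex] add [ncc,vjjpz,jesw] -> 13 lines: luaa ncc vjjpz jesw vwp ivo prjvt bqp ceoca bvl nofem dczxs lnnia
Hunk 5: at line 6 remove [bqp,ceoca,bvl] add [goeqv] -> 11 lines: luaa ncc vjjpz jesw vwp ivo prjvt goeqv nofem dczxs lnnia
Hunk 6: at line 4 remove [vwp,ivo,prjvt] add [dqm,bon,ytag] -> 11 lines: luaa ncc vjjpz jesw dqm bon ytag goeqv nofem dczxs lnnia
Hunk 7: at line 5 remove [ytag,goeqv,nofem] add [oyyp] -> 9 lines: luaa ncc vjjpz jesw dqm bon oyyp dczxs lnnia
Final line count: 9

Answer: 9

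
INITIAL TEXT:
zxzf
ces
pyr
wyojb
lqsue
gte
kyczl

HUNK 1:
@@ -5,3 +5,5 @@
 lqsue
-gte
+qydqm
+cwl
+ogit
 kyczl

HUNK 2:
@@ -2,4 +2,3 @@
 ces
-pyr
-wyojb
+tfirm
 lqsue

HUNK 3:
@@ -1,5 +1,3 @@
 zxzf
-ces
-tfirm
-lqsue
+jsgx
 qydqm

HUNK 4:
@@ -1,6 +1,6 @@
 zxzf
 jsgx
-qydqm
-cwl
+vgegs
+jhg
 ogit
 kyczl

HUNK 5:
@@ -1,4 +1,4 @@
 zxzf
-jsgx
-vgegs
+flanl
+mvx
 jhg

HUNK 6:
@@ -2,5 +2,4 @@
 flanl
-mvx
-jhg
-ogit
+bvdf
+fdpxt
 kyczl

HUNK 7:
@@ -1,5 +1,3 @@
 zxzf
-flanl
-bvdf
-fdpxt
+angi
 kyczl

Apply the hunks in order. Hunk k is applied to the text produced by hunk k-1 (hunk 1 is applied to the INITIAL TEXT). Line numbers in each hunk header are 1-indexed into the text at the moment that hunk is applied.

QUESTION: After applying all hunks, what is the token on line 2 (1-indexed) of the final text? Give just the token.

Answer: angi

Derivation:
Hunk 1: at line 5 remove [gte] add [qydqm,cwl,ogit] -> 9 lines: zxzf ces pyr wyojb lqsue qydqm cwl ogit kyczl
Hunk 2: at line 2 remove [pyr,wyojb] add [tfirm] -> 8 lines: zxzf ces tfirm lqsue qydqm cwl ogit kyczl
Hunk 3: at line 1 remove [ces,tfirm,lqsue] add [jsgx] -> 6 lines: zxzf jsgx qydqm cwl ogit kyczl
Hunk 4: at line 1 remove [qydqm,cwl] add [vgegs,jhg] -> 6 lines: zxzf jsgx vgegs jhg ogit kyczl
Hunk 5: at line 1 remove [jsgx,vgegs] add [flanl,mvx] -> 6 lines: zxzf flanl mvx jhg ogit kyczl
Hunk 6: at line 2 remove [mvx,jhg,ogit] add [bvdf,fdpxt] -> 5 lines: zxzf flanl bvdf fdpxt kyczl
Hunk 7: at line 1 remove [flanl,bvdf,fdpxt] add [angi] -> 3 lines: zxzf angi kyczl
Final line 2: angi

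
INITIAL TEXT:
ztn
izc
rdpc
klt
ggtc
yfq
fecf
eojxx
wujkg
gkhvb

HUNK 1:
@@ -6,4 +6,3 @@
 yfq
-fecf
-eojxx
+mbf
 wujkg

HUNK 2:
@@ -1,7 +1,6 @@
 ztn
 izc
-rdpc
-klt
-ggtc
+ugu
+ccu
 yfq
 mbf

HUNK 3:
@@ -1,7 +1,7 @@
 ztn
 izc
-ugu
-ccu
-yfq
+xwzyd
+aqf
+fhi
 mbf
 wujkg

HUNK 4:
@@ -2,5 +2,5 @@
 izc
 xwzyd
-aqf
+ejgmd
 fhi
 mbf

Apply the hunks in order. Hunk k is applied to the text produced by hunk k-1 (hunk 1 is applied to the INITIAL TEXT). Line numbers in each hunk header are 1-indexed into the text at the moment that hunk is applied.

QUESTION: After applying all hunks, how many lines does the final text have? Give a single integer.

Hunk 1: at line 6 remove [fecf,eojxx] add [mbf] -> 9 lines: ztn izc rdpc klt ggtc yfq mbf wujkg gkhvb
Hunk 2: at line 1 remove [rdpc,klt,ggtc] add [ugu,ccu] -> 8 lines: ztn izc ugu ccu yfq mbf wujkg gkhvb
Hunk 3: at line 1 remove [ugu,ccu,yfq] add [xwzyd,aqf,fhi] -> 8 lines: ztn izc xwzyd aqf fhi mbf wujkg gkhvb
Hunk 4: at line 2 remove [aqf] add [ejgmd] -> 8 lines: ztn izc xwzyd ejgmd fhi mbf wujkg gkhvb
Final line count: 8

Answer: 8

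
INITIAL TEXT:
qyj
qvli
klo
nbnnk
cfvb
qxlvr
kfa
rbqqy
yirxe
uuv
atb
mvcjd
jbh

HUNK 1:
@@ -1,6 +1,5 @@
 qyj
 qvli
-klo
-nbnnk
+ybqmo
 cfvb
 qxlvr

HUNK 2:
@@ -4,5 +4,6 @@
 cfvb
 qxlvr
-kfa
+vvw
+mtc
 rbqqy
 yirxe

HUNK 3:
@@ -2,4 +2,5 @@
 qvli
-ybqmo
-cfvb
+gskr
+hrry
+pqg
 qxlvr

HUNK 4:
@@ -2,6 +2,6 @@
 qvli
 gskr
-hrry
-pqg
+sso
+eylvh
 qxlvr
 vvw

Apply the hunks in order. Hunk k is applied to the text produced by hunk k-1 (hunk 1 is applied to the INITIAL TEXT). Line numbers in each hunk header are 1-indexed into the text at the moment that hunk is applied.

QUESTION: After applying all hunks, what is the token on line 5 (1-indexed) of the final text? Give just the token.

Hunk 1: at line 1 remove [klo,nbnnk] add [ybqmo] -> 12 lines: qyj qvli ybqmo cfvb qxlvr kfa rbqqy yirxe uuv atb mvcjd jbh
Hunk 2: at line 4 remove [kfa] add [vvw,mtc] -> 13 lines: qyj qvli ybqmo cfvb qxlvr vvw mtc rbqqy yirxe uuv atb mvcjd jbh
Hunk 3: at line 2 remove [ybqmo,cfvb] add [gskr,hrry,pqg] -> 14 lines: qyj qvli gskr hrry pqg qxlvr vvw mtc rbqqy yirxe uuv atb mvcjd jbh
Hunk 4: at line 2 remove [hrry,pqg] add [sso,eylvh] -> 14 lines: qyj qvli gskr sso eylvh qxlvr vvw mtc rbqqy yirxe uuv atb mvcjd jbh
Final line 5: eylvh

Answer: eylvh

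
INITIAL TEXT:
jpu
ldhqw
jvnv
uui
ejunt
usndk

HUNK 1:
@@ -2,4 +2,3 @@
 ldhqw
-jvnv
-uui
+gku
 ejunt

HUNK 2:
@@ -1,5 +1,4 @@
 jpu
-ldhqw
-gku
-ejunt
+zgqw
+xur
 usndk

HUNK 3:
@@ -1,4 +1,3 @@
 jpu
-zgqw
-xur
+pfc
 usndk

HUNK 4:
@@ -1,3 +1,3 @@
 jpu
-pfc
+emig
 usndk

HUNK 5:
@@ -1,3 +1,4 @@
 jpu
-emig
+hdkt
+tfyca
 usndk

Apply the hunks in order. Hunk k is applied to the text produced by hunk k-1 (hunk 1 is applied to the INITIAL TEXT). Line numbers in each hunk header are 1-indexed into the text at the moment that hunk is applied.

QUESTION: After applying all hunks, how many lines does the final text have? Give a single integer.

Answer: 4

Derivation:
Hunk 1: at line 2 remove [jvnv,uui] add [gku] -> 5 lines: jpu ldhqw gku ejunt usndk
Hunk 2: at line 1 remove [ldhqw,gku,ejunt] add [zgqw,xur] -> 4 lines: jpu zgqw xur usndk
Hunk 3: at line 1 remove [zgqw,xur] add [pfc] -> 3 lines: jpu pfc usndk
Hunk 4: at line 1 remove [pfc] add [emig] -> 3 lines: jpu emig usndk
Hunk 5: at line 1 remove [emig] add [hdkt,tfyca] -> 4 lines: jpu hdkt tfyca usndk
Final line count: 4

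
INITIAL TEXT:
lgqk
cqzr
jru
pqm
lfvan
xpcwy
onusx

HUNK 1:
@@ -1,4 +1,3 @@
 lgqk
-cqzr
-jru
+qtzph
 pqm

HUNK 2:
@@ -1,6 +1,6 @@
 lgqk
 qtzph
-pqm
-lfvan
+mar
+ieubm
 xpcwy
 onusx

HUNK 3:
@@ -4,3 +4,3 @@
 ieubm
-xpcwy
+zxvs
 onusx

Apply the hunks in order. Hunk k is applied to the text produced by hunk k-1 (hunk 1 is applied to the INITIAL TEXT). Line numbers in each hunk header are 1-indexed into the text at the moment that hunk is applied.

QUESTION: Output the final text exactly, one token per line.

Answer: lgqk
qtzph
mar
ieubm
zxvs
onusx

Derivation:
Hunk 1: at line 1 remove [cqzr,jru] add [qtzph] -> 6 lines: lgqk qtzph pqm lfvan xpcwy onusx
Hunk 2: at line 1 remove [pqm,lfvan] add [mar,ieubm] -> 6 lines: lgqk qtzph mar ieubm xpcwy onusx
Hunk 3: at line 4 remove [xpcwy] add [zxvs] -> 6 lines: lgqk qtzph mar ieubm zxvs onusx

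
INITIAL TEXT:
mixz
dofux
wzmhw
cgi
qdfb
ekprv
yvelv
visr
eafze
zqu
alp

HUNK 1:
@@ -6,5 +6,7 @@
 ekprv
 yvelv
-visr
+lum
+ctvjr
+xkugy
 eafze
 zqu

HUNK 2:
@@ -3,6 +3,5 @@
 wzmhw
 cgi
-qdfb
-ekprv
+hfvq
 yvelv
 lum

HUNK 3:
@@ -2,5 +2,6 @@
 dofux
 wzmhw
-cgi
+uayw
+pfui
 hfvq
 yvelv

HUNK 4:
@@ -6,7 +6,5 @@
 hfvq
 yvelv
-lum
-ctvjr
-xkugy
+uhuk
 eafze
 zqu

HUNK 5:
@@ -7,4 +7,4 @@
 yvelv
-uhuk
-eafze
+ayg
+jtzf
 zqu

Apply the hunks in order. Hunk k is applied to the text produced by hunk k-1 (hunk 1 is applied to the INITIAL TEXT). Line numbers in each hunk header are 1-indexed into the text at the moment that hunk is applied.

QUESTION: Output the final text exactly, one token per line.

Hunk 1: at line 6 remove [visr] add [lum,ctvjr,xkugy] -> 13 lines: mixz dofux wzmhw cgi qdfb ekprv yvelv lum ctvjr xkugy eafze zqu alp
Hunk 2: at line 3 remove [qdfb,ekprv] add [hfvq] -> 12 lines: mixz dofux wzmhw cgi hfvq yvelv lum ctvjr xkugy eafze zqu alp
Hunk 3: at line 2 remove [cgi] add [uayw,pfui] -> 13 lines: mixz dofux wzmhw uayw pfui hfvq yvelv lum ctvjr xkugy eafze zqu alp
Hunk 4: at line 6 remove [lum,ctvjr,xkugy] add [uhuk] -> 11 lines: mixz dofux wzmhw uayw pfui hfvq yvelv uhuk eafze zqu alp
Hunk 5: at line 7 remove [uhuk,eafze] add [ayg,jtzf] -> 11 lines: mixz dofux wzmhw uayw pfui hfvq yvelv ayg jtzf zqu alp

Answer: mixz
dofux
wzmhw
uayw
pfui
hfvq
yvelv
ayg
jtzf
zqu
alp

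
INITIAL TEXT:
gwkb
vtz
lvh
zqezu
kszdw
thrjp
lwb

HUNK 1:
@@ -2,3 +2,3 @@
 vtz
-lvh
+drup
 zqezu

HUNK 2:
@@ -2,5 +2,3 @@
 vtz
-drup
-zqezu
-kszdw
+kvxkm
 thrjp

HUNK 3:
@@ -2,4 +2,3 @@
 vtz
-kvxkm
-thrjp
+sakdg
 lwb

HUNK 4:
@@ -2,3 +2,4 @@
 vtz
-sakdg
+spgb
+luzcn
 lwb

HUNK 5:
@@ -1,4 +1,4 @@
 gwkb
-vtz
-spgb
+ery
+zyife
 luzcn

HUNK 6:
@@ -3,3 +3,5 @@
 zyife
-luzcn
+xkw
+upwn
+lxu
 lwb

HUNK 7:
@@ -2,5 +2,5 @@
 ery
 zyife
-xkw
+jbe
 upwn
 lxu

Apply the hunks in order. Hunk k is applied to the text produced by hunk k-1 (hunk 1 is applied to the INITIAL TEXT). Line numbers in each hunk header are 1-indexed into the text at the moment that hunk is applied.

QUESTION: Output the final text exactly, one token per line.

Hunk 1: at line 2 remove [lvh] add [drup] -> 7 lines: gwkb vtz drup zqezu kszdw thrjp lwb
Hunk 2: at line 2 remove [drup,zqezu,kszdw] add [kvxkm] -> 5 lines: gwkb vtz kvxkm thrjp lwb
Hunk 3: at line 2 remove [kvxkm,thrjp] add [sakdg] -> 4 lines: gwkb vtz sakdg lwb
Hunk 4: at line 2 remove [sakdg] add [spgb,luzcn] -> 5 lines: gwkb vtz spgb luzcn lwb
Hunk 5: at line 1 remove [vtz,spgb] add [ery,zyife] -> 5 lines: gwkb ery zyife luzcn lwb
Hunk 6: at line 3 remove [luzcn] add [xkw,upwn,lxu] -> 7 lines: gwkb ery zyife xkw upwn lxu lwb
Hunk 7: at line 2 remove [xkw] add [jbe] -> 7 lines: gwkb ery zyife jbe upwn lxu lwb

Answer: gwkb
ery
zyife
jbe
upwn
lxu
lwb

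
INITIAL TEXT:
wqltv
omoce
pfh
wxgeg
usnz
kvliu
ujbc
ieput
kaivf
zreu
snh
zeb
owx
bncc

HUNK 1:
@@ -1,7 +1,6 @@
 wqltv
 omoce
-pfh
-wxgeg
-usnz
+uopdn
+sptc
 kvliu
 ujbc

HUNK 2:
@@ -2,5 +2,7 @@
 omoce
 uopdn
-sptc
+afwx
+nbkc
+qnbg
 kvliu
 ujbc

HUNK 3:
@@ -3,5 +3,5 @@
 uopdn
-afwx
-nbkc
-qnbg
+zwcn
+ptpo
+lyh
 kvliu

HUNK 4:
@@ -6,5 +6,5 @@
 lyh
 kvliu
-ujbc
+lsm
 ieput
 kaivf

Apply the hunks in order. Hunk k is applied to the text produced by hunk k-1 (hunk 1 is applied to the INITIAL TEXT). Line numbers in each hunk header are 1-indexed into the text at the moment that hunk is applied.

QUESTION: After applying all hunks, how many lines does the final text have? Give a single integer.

Hunk 1: at line 1 remove [pfh,wxgeg,usnz] add [uopdn,sptc] -> 13 lines: wqltv omoce uopdn sptc kvliu ujbc ieput kaivf zreu snh zeb owx bncc
Hunk 2: at line 2 remove [sptc] add [afwx,nbkc,qnbg] -> 15 lines: wqltv omoce uopdn afwx nbkc qnbg kvliu ujbc ieput kaivf zreu snh zeb owx bncc
Hunk 3: at line 3 remove [afwx,nbkc,qnbg] add [zwcn,ptpo,lyh] -> 15 lines: wqltv omoce uopdn zwcn ptpo lyh kvliu ujbc ieput kaivf zreu snh zeb owx bncc
Hunk 4: at line 6 remove [ujbc] add [lsm] -> 15 lines: wqltv omoce uopdn zwcn ptpo lyh kvliu lsm ieput kaivf zreu snh zeb owx bncc
Final line count: 15

Answer: 15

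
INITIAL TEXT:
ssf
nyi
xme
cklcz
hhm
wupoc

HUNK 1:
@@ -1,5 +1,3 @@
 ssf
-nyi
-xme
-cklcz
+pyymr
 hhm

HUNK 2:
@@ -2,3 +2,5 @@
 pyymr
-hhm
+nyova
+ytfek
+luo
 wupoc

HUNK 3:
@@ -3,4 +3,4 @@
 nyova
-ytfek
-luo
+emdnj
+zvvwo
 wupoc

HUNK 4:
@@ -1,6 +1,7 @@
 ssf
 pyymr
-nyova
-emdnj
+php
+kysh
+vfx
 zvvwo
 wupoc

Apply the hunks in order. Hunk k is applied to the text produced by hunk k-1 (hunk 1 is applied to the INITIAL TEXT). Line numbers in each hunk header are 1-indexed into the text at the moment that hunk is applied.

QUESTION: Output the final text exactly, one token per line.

Answer: ssf
pyymr
php
kysh
vfx
zvvwo
wupoc

Derivation:
Hunk 1: at line 1 remove [nyi,xme,cklcz] add [pyymr] -> 4 lines: ssf pyymr hhm wupoc
Hunk 2: at line 2 remove [hhm] add [nyova,ytfek,luo] -> 6 lines: ssf pyymr nyova ytfek luo wupoc
Hunk 3: at line 3 remove [ytfek,luo] add [emdnj,zvvwo] -> 6 lines: ssf pyymr nyova emdnj zvvwo wupoc
Hunk 4: at line 1 remove [nyova,emdnj] add [php,kysh,vfx] -> 7 lines: ssf pyymr php kysh vfx zvvwo wupoc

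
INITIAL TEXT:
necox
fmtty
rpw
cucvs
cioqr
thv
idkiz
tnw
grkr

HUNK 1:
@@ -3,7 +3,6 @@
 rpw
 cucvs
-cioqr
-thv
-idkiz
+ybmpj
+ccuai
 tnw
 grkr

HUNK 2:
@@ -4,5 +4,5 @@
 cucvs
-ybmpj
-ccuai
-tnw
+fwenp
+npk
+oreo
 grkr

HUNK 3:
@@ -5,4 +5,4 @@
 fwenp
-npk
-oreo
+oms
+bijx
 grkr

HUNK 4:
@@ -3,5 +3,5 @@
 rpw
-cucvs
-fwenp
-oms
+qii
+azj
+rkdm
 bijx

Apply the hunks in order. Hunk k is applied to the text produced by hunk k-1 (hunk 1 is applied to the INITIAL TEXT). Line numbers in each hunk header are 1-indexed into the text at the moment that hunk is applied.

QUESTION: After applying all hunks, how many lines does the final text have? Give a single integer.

Hunk 1: at line 3 remove [cioqr,thv,idkiz] add [ybmpj,ccuai] -> 8 lines: necox fmtty rpw cucvs ybmpj ccuai tnw grkr
Hunk 2: at line 4 remove [ybmpj,ccuai,tnw] add [fwenp,npk,oreo] -> 8 lines: necox fmtty rpw cucvs fwenp npk oreo grkr
Hunk 3: at line 5 remove [npk,oreo] add [oms,bijx] -> 8 lines: necox fmtty rpw cucvs fwenp oms bijx grkr
Hunk 4: at line 3 remove [cucvs,fwenp,oms] add [qii,azj,rkdm] -> 8 lines: necox fmtty rpw qii azj rkdm bijx grkr
Final line count: 8

Answer: 8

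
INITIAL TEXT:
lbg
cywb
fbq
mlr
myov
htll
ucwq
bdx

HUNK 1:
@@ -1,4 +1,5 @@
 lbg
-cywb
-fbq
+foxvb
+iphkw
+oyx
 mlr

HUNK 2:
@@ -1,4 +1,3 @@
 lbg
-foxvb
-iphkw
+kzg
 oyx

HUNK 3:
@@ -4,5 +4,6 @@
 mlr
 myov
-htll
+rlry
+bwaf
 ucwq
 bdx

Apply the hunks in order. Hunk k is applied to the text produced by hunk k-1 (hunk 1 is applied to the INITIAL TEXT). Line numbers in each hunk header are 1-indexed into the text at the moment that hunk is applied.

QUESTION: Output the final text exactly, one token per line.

Hunk 1: at line 1 remove [cywb,fbq] add [foxvb,iphkw,oyx] -> 9 lines: lbg foxvb iphkw oyx mlr myov htll ucwq bdx
Hunk 2: at line 1 remove [foxvb,iphkw] add [kzg] -> 8 lines: lbg kzg oyx mlr myov htll ucwq bdx
Hunk 3: at line 4 remove [htll] add [rlry,bwaf] -> 9 lines: lbg kzg oyx mlr myov rlry bwaf ucwq bdx

Answer: lbg
kzg
oyx
mlr
myov
rlry
bwaf
ucwq
bdx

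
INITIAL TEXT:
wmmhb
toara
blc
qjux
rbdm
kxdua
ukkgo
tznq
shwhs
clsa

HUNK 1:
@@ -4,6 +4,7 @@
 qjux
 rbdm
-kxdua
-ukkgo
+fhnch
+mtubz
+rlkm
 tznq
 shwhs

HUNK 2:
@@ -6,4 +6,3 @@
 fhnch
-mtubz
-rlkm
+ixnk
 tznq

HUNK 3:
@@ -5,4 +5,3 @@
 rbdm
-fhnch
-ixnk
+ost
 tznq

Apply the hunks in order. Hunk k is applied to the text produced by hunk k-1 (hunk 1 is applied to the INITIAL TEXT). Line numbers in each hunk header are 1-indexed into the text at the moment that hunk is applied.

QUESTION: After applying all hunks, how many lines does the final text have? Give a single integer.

Answer: 9

Derivation:
Hunk 1: at line 4 remove [kxdua,ukkgo] add [fhnch,mtubz,rlkm] -> 11 lines: wmmhb toara blc qjux rbdm fhnch mtubz rlkm tznq shwhs clsa
Hunk 2: at line 6 remove [mtubz,rlkm] add [ixnk] -> 10 lines: wmmhb toara blc qjux rbdm fhnch ixnk tznq shwhs clsa
Hunk 3: at line 5 remove [fhnch,ixnk] add [ost] -> 9 lines: wmmhb toara blc qjux rbdm ost tznq shwhs clsa
Final line count: 9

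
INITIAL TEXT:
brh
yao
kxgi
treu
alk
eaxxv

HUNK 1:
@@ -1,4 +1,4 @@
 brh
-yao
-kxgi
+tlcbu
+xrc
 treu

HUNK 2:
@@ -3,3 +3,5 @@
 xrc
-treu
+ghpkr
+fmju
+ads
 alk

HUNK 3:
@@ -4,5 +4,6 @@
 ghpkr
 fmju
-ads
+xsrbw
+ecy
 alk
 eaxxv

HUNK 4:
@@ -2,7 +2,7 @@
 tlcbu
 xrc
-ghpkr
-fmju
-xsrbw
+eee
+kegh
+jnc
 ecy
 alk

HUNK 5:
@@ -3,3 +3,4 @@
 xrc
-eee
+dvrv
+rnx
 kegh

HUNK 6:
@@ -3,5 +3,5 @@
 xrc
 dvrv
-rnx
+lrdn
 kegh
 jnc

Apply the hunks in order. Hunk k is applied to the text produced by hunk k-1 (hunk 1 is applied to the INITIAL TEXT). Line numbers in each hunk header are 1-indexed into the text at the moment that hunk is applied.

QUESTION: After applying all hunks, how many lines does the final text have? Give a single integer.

Hunk 1: at line 1 remove [yao,kxgi] add [tlcbu,xrc] -> 6 lines: brh tlcbu xrc treu alk eaxxv
Hunk 2: at line 3 remove [treu] add [ghpkr,fmju,ads] -> 8 lines: brh tlcbu xrc ghpkr fmju ads alk eaxxv
Hunk 3: at line 4 remove [ads] add [xsrbw,ecy] -> 9 lines: brh tlcbu xrc ghpkr fmju xsrbw ecy alk eaxxv
Hunk 4: at line 2 remove [ghpkr,fmju,xsrbw] add [eee,kegh,jnc] -> 9 lines: brh tlcbu xrc eee kegh jnc ecy alk eaxxv
Hunk 5: at line 3 remove [eee] add [dvrv,rnx] -> 10 lines: brh tlcbu xrc dvrv rnx kegh jnc ecy alk eaxxv
Hunk 6: at line 3 remove [rnx] add [lrdn] -> 10 lines: brh tlcbu xrc dvrv lrdn kegh jnc ecy alk eaxxv
Final line count: 10

Answer: 10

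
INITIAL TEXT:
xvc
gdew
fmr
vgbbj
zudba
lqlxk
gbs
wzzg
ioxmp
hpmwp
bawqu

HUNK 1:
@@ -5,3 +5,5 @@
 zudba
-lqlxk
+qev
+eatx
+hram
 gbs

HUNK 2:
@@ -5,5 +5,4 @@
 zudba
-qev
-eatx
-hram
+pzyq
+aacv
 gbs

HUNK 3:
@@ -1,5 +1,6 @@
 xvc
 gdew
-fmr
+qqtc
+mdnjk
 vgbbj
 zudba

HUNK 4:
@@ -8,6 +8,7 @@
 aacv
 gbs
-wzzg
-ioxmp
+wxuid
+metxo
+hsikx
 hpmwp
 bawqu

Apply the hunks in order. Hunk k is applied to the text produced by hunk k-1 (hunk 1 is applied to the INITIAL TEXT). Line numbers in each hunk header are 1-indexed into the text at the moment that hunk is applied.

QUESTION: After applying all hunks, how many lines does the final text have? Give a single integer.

Answer: 14

Derivation:
Hunk 1: at line 5 remove [lqlxk] add [qev,eatx,hram] -> 13 lines: xvc gdew fmr vgbbj zudba qev eatx hram gbs wzzg ioxmp hpmwp bawqu
Hunk 2: at line 5 remove [qev,eatx,hram] add [pzyq,aacv] -> 12 lines: xvc gdew fmr vgbbj zudba pzyq aacv gbs wzzg ioxmp hpmwp bawqu
Hunk 3: at line 1 remove [fmr] add [qqtc,mdnjk] -> 13 lines: xvc gdew qqtc mdnjk vgbbj zudba pzyq aacv gbs wzzg ioxmp hpmwp bawqu
Hunk 4: at line 8 remove [wzzg,ioxmp] add [wxuid,metxo,hsikx] -> 14 lines: xvc gdew qqtc mdnjk vgbbj zudba pzyq aacv gbs wxuid metxo hsikx hpmwp bawqu
Final line count: 14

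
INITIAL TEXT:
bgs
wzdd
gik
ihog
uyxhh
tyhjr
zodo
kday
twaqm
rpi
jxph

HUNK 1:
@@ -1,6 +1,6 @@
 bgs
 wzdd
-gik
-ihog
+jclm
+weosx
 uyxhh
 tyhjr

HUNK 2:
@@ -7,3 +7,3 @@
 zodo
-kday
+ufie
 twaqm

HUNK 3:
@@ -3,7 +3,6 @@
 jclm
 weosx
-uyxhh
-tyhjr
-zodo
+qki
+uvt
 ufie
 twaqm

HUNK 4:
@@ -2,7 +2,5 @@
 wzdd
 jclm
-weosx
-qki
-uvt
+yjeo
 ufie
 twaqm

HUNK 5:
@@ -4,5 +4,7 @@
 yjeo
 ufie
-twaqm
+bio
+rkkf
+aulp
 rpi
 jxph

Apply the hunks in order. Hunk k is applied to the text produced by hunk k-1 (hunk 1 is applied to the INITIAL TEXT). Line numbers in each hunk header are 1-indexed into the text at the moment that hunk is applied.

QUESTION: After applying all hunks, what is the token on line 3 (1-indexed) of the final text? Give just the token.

Hunk 1: at line 1 remove [gik,ihog] add [jclm,weosx] -> 11 lines: bgs wzdd jclm weosx uyxhh tyhjr zodo kday twaqm rpi jxph
Hunk 2: at line 7 remove [kday] add [ufie] -> 11 lines: bgs wzdd jclm weosx uyxhh tyhjr zodo ufie twaqm rpi jxph
Hunk 3: at line 3 remove [uyxhh,tyhjr,zodo] add [qki,uvt] -> 10 lines: bgs wzdd jclm weosx qki uvt ufie twaqm rpi jxph
Hunk 4: at line 2 remove [weosx,qki,uvt] add [yjeo] -> 8 lines: bgs wzdd jclm yjeo ufie twaqm rpi jxph
Hunk 5: at line 4 remove [twaqm] add [bio,rkkf,aulp] -> 10 lines: bgs wzdd jclm yjeo ufie bio rkkf aulp rpi jxph
Final line 3: jclm

Answer: jclm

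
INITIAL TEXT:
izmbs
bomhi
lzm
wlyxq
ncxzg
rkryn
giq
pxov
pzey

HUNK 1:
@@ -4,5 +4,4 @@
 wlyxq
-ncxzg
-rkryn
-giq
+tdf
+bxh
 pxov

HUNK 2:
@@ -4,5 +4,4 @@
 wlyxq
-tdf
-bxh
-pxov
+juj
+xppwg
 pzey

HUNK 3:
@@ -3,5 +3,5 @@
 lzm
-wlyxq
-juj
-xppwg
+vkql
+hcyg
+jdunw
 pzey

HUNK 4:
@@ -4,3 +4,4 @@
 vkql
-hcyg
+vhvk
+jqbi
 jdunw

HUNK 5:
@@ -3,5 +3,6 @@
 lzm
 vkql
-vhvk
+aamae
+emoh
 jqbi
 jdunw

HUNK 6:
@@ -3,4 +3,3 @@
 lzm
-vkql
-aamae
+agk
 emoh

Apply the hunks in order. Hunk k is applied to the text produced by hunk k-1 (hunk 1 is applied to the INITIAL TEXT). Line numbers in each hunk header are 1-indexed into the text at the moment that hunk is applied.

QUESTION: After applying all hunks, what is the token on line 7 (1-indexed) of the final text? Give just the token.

Answer: jdunw

Derivation:
Hunk 1: at line 4 remove [ncxzg,rkryn,giq] add [tdf,bxh] -> 8 lines: izmbs bomhi lzm wlyxq tdf bxh pxov pzey
Hunk 2: at line 4 remove [tdf,bxh,pxov] add [juj,xppwg] -> 7 lines: izmbs bomhi lzm wlyxq juj xppwg pzey
Hunk 3: at line 3 remove [wlyxq,juj,xppwg] add [vkql,hcyg,jdunw] -> 7 lines: izmbs bomhi lzm vkql hcyg jdunw pzey
Hunk 4: at line 4 remove [hcyg] add [vhvk,jqbi] -> 8 lines: izmbs bomhi lzm vkql vhvk jqbi jdunw pzey
Hunk 5: at line 3 remove [vhvk] add [aamae,emoh] -> 9 lines: izmbs bomhi lzm vkql aamae emoh jqbi jdunw pzey
Hunk 6: at line 3 remove [vkql,aamae] add [agk] -> 8 lines: izmbs bomhi lzm agk emoh jqbi jdunw pzey
Final line 7: jdunw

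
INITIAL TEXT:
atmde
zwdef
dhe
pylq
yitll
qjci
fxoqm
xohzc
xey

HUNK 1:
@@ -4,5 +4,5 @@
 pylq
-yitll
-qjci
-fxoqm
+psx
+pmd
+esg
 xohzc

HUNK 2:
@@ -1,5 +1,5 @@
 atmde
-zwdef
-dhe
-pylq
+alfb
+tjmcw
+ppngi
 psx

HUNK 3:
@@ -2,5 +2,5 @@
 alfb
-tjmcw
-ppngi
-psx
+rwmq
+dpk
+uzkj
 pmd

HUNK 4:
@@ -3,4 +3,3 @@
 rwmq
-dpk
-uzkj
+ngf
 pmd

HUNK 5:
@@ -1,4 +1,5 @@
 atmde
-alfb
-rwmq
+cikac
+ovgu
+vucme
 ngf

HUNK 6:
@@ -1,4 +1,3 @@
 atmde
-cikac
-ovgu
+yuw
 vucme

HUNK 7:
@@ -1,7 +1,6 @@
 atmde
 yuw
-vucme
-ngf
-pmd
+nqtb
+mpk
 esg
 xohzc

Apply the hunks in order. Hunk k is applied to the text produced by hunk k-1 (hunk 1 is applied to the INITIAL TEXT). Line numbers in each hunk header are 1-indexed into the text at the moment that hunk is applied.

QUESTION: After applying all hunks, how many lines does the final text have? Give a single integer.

Hunk 1: at line 4 remove [yitll,qjci,fxoqm] add [psx,pmd,esg] -> 9 lines: atmde zwdef dhe pylq psx pmd esg xohzc xey
Hunk 2: at line 1 remove [zwdef,dhe,pylq] add [alfb,tjmcw,ppngi] -> 9 lines: atmde alfb tjmcw ppngi psx pmd esg xohzc xey
Hunk 3: at line 2 remove [tjmcw,ppngi,psx] add [rwmq,dpk,uzkj] -> 9 lines: atmde alfb rwmq dpk uzkj pmd esg xohzc xey
Hunk 4: at line 3 remove [dpk,uzkj] add [ngf] -> 8 lines: atmde alfb rwmq ngf pmd esg xohzc xey
Hunk 5: at line 1 remove [alfb,rwmq] add [cikac,ovgu,vucme] -> 9 lines: atmde cikac ovgu vucme ngf pmd esg xohzc xey
Hunk 6: at line 1 remove [cikac,ovgu] add [yuw] -> 8 lines: atmde yuw vucme ngf pmd esg xohzc xey
Hunk 7: at line 1 remove [vucme,ngf,pmd] add [nqtb,mpk] -> 7 lines: atmde yuw nqtb mpk esg xohzc xey
Final line count: 7

Answer: 7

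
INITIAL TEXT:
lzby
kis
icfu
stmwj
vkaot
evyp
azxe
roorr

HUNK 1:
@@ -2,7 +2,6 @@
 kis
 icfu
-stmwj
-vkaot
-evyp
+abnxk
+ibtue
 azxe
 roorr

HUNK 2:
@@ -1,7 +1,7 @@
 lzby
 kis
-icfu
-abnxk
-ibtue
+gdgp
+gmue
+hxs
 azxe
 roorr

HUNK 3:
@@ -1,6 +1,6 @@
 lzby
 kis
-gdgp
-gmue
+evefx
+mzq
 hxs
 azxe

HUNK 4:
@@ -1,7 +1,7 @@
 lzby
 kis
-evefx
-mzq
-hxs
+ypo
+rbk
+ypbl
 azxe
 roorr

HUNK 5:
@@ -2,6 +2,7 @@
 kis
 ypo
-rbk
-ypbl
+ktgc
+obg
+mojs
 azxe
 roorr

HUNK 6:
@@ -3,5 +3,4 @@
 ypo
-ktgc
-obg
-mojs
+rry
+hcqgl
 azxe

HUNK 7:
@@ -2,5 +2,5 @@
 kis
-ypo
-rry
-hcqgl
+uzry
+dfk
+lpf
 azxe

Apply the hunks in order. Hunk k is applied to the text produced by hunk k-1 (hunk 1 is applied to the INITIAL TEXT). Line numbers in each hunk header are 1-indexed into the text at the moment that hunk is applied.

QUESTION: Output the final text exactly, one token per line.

Hunk 1: at line 2 remove [stmwj,vkaot,evyp] add [abnxk,ibtue] -> 7 lines: lzby kis icfu abnxk ibtue azxe roorr
Hunk 2: at line 1 remove [icfu,abnxk,ibtue] add [gdgp,gmue,hxs] -> 7 lines: lzby kis gdgp gmue hxs azxe roorr
Hunk 3: at line 1 remove [gdgp,gmue] add [evefx,mzq] -> 7 lines: lzby kis evefx mzq hxs azxe roorr
Hunk 4: at line 1 remove [evefx,mzq,hxs] add [ypo,rbk,ypbl] -> 7 lines: lzby kis ypo rbk ypbl azxe roorr
Hunk 5: at line 2 remove [rbk,ypbl] add [ktgc,obg,mojs] -> 8 lines: lzby kis ypo ktgc obg mojs azxe roorr
Hunk 6: at line 3 remove [ktgc,obg,mojs] add [rry,hcqgl] -> 7 lines: lzby kis ypo rry hcqgl azxe roorr
Hunk 7: at line 2 remove [ypo,rry,hcqgl] add [uzry,dfk,lpf] -> 7 lines: lzby kis uzry dfk lpf azxe roorr

Answer: lzby
kis
uzry
dfk
lpf
azxe
roorr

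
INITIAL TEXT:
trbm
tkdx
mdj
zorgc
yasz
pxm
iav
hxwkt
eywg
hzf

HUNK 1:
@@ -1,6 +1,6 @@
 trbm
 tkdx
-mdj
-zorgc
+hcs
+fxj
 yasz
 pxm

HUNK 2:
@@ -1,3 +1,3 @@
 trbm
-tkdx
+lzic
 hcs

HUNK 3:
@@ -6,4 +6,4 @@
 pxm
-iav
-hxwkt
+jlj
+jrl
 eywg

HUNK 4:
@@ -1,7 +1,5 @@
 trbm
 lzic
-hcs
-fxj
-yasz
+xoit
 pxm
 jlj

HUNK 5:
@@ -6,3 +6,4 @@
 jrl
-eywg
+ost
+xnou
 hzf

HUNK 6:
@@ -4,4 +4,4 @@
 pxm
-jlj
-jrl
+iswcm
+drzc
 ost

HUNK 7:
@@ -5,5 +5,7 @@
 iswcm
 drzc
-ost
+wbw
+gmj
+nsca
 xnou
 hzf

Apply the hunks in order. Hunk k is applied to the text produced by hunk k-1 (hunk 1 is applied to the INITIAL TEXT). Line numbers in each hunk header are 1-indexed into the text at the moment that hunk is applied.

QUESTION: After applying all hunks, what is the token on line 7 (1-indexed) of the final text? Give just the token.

Hunk 1: at line 1 remove [mdj,zorgc] add [hcs,fxj] -> 10 lines: trbm tkdx hcs fxj yasz pxm iav hxwkt eywg hzf
Hunk 2: at line 1 remove [tkdx] add [lzic] -> 10 lines: trbm lzic hcs fxj yasz pxm iav hxwkt eywg hzf
Hunk 3: at line 6 remove [iav,hxwkt] add [jlj,jrl] -> 10 lines: trbm lzic hcs fxj yasz pxm jlj jrl eywg hzf
Hunk 4: at line 1 remove [hcs,fxj,yasz] add [xoit] -> 8 lines: trbm lzic xoit pxm jlj jrl eywg hzf
Hunk 5: at line 6 remove [eywg] add [ost,xnou] -> 9 lines: trbm lzic xoit pxm jlj jrl ost xnou hzf
Hunk 6: at line 4 remove [jlj,jrl] add [iswcm,drzc] -> 9 lines: trbm lzic xoit pxm iswcm drzc ost xnou hzf
Hunk 7: at line 5 remove [ost] add [wbw,gmj,nsca] -> 11 lines: trbm lzic xoit pxm iswcm drzc wbw gmj nsca xnou hzf
Final line 7: wbw

Answer: wbw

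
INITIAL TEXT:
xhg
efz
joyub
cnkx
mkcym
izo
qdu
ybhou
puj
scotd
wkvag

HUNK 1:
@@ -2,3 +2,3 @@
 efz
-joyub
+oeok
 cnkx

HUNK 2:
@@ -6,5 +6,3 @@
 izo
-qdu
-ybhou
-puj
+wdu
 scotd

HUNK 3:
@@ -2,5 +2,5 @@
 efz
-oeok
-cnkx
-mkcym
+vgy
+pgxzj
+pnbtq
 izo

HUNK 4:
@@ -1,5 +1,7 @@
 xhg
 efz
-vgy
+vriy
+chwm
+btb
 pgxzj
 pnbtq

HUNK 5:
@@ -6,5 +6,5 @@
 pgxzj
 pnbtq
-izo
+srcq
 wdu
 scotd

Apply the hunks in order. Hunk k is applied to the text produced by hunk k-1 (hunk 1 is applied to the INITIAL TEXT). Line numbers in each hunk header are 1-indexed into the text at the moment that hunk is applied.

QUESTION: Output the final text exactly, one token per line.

Answer: xhg
efz
vriy
chwm
btb
pgxzj
pnbtq
srcq
wdu
scotd
wkvag

Derivation:
Hunk 1: at line 2 remove [joyub] add [oeok] -> 11 lines: xhg efz oeok cnkx mkcym izo qdu ybhou puj scotd wkvag
Hunk 2: at line 6 remove [qdu,ybhou,puj] add [wdu] -> 9 lines: xhg efz oeok cnkx mkcym izo wdu scotd wkvag
Hunk 3: at line 2 remove [oeok,cnkx,mkcym] add [vgy,pgxzj,pnbtq] -> 9 lines: xhg efz vgy pgxzj pnbtq izo wdu scotd wkvag
Hunk 4: at line 1 remove [vgy] add [vriy,chwm,btb] -> 11 lines: xhg efz vriy chwm btb pgxzj pnbtq izo wdu scotd wkvag
Hunk 5: at line 6 remove [izo] add [srcq] -> 11 lines: xhg efz vriy chwm btb pgxzj pnbtq srcq wdu scotd wkvag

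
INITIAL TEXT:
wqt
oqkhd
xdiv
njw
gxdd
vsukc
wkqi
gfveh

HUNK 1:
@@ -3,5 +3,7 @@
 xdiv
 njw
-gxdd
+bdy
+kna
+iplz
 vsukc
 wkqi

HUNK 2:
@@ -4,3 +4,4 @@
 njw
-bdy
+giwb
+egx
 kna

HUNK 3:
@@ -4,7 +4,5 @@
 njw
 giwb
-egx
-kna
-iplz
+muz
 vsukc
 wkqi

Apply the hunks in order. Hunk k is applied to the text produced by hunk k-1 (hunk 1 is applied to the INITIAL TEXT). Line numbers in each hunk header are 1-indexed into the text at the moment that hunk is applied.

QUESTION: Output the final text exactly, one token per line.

Answer: wqt
oqkhd
xdiv
njw
giwb
muz
vsukc
wkqi
gfveh

Derivation:
Hunk 1: at line 3 remove [gxdd] add [bdy,kna,iplz] -> 10 lines: wqt oqkhd xdiv njw bdy kna iplz vsukc wkqi gfveh
Hunk 2: at line 4 remove [bdy] add [giwb,egx] -> 11 lines: wqt oqkhd xdiv njw giwb egx kna iplz vsukc wkqi gfveh
Hunk 3: at line 4 remove [egx,kna,iplz] add [muz] -> 9 lines: wqt oqkhd xdiv njw giwb muz vsukc wkqi gfveh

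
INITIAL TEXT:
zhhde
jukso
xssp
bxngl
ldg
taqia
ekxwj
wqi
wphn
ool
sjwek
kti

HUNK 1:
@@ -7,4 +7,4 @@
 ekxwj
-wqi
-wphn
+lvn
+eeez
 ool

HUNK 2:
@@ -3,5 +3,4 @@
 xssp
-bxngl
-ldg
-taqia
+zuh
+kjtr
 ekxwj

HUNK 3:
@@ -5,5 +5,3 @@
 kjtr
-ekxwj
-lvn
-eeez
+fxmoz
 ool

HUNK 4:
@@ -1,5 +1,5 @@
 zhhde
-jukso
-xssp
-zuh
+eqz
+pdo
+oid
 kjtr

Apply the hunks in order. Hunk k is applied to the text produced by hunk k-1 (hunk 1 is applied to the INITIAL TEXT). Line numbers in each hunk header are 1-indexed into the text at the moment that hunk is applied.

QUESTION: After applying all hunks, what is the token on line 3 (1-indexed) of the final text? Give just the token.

Answer: pdo

Derivation:
Hunk 1: at line 7 remove [wqi,wphn] add [lvn,eeez] -> 12 lines: zhhde jukso xssp bxngl ldg taqia ekxwj lvn eeez ool sjwek kti
Hunk 2: at line 3 remove [bxngl,ldg,taqia] add [zuh,kjtr] -> 11 lines: zhhde jukso xssp zuh kjtr ekxwj lvn eeez ool sjwek kti
Hunk 3: at line 5 remove [ekxwj,lvn,eeez] add [fxmoz] -> 9 lines: zhhde jukso xssp zuh kjtr fxmoz ool sjwek kti
Hunk 4: at line 1 remove [jukso,xssp,zuh] add [eqz,pdo,oid] -> 9 lines: zhhde eqz pdo oid kjtr fxmoz ool sjwek kti
Final line 3: pdo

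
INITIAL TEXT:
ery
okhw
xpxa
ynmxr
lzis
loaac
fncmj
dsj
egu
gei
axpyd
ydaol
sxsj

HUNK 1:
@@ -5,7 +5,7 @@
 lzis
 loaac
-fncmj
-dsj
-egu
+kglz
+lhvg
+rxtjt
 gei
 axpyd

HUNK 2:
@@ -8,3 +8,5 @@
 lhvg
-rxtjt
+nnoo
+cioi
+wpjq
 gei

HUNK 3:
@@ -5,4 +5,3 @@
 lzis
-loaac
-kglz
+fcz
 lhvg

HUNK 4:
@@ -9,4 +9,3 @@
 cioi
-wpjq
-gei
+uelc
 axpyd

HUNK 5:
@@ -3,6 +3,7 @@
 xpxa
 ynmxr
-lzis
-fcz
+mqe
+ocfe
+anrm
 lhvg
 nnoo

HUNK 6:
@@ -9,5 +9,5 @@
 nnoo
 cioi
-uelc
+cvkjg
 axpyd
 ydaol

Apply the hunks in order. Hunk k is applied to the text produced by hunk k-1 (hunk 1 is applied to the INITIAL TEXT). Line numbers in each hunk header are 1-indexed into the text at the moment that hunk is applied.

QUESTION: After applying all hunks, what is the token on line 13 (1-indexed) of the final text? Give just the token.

Answer: ydaol

Derivation:
Hunk 1: at line 5 remove [fncmj,dsj,egu] add [kglz,lhvg,rxtjt] -> 13 lines: ery okhw xpxa ynmxr lzis loaac kglz lhvg rxtjt gei axpyd ydaol sxsj
Hunk 2: at line 8 remove [rxtjt] add [nnoo,cioi,wpjq] -> 15 lines: ery okhw xpxa ynmxr lzis loaac kglz lhvg nnoo cioi wpjq gei axpyd ydaol sxsj
Hunk 3: at line 5 remove [loaac,kglz] add [fcz] -> 14 lines: ery okhw xpxa ynmxr lzis fcz lhvg nnoo cioi wpjq gei axpyd ydaol sxsj
Hunk 4: at line 9 remove [wpjq,gei] add [uelc] -> 13 lines: ery okhw xpxa ynmxr lzis fcz lhvg nnoo cioi uelc axpyd ydaol sxsj
Hunk 5: at line 3 remove [lzis,fcz] add [mqe,ocfe,anrm] -> 14 lines: ery okhw xpxa ynmxr mqe ocfe anrm lhvg nnoo cioi uelc axpyd ydaol sxsj
Hunk 6: at line 9 remove [uelc] add [cvkjg] -> 14 lines: ery okhw xpxa ynmxr mqe ocfe anrm lhvg nnoo cioi cvkjg axpyd ydaol sxsj
Final line 13: ydaol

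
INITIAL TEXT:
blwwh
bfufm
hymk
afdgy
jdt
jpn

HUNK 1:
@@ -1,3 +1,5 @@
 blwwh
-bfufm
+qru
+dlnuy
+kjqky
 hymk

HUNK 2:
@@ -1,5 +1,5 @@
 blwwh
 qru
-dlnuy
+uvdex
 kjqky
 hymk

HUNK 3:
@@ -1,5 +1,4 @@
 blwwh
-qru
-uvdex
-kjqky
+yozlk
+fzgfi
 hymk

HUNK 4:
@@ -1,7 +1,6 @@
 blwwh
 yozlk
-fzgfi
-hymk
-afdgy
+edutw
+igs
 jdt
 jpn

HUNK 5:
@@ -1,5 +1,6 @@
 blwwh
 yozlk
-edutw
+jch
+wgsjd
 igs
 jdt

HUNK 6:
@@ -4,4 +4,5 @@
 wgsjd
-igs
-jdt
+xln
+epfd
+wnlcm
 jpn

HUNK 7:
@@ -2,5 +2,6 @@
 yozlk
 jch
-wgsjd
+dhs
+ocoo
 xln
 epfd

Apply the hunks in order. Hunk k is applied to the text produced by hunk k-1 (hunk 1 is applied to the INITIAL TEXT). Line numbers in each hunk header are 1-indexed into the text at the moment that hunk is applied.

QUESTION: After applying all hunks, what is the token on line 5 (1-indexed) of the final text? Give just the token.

Answer: ocoo

Derivation:
Hunk 1: at line 1 remove [bfufm] add [qru,dlnuy,kjqky] -> 8 lines: blwwh qru dlnuy kjqky hymk afdgy jdt jpn
Hunk 2: at line 1 remove [dlnuy] add [uvdex] -> 8 lines: blwwh qru uvdex kjqky hymk afdgy jdt jpn
Hunk 3: at line 1 remove [qru,uvdex,kjqky] add [yozlk,fzgfi] -> 7 lines: blwwh yozlk fzgfi hymk afdgy jdt jpn
Hunk 4: at line 1 remove [fzgfi,hymk,afdgy] add [edutw,igs] -> 6 lines: blwwh yozlk edutw igs jdt jpn
Hunk 5: at line 1 remove [edutw] add [jch,wgsjd] -> 7 lines: blwwh yozlk jch wgsjd igs jdt jpn
Hunk 6: at line 4 remove [igs,jdt] add [xln,epfd,wnlcm] -> 8 lines: blwwh yozlk jch wgsjd xln epfd wnlcm jpn
Hunk 7: at line 2 remove [wgsjd] add [dhs,ocoo] -> 9 lines: blwwh yozlk jch dhs ocoo xln epfd wnlcm jpn
Final line 5: ocoo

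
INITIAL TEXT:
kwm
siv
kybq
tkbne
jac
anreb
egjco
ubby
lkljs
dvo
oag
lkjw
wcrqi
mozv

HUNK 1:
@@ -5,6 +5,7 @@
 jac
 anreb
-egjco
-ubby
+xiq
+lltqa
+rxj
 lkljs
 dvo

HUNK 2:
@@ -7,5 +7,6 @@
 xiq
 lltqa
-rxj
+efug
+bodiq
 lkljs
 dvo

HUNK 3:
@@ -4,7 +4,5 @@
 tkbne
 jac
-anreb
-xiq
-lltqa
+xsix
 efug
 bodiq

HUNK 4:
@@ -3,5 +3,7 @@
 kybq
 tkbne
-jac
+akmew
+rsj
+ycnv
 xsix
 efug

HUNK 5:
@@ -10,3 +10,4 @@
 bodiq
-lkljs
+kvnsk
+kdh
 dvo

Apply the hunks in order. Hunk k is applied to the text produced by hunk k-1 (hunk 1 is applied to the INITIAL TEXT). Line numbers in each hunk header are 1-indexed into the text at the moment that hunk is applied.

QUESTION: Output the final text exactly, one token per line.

Answer: kwm
siv
kybq
tkbne
akmew
rsj
ycnv
xsix
efug
bodiq
kvnsk
kdh
dvo
oag
lkjw
wcrqi
mozv

Derivation:
Hunk 1: at line 5 remove [egjco,ubby] add [xiq,lltqa,rxj] -> 15 lines: kwm siv kybq tkbne jac anreb xiq lltqa rxj lkljs dvo oag lkjw wcrqi mozv
Hunk 2: at line 7 remove [rxj] add [efug,bodiq] -> 16 lines: kwm siv kybq tkbne jac anreb xiq lltqa efug bodiq lkljs dvo oag lkjw wcrqi mozv
Hunk 3: at line 4 remove [anreb,xiq,lltqa] add [xsix] -> 14 lines: kwm siv kybq tkbne jac xsix efug bodiq lkljs dvo oag lkjw wcrqi mozv
Hunk 4: at line 3 remove [jac] add [akmew,rsj,ycnv] -> 16 lines: kwm siv kybq tkbne akmew rsj ycnv xsix efug bodiq lkljs dvo oag lkjw wcrqi mozv
Hunk 5: at line 10 remove [lkljs] add [kvnsk,kdh] -> 17 lines: kwm siv kybq tkbne akmew rsj ycnv xsix efug bodiq kvnsk kdh dvo oag lkjw wcrqi mozv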